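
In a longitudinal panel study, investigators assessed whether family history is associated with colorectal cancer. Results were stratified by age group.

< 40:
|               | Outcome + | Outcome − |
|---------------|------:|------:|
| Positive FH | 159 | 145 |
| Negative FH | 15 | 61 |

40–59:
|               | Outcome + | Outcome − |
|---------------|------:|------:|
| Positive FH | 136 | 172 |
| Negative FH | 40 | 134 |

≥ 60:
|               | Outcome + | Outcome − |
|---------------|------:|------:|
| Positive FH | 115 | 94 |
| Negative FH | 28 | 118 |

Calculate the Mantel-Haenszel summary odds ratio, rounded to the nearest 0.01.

3.70

OR_MH = Σ(aᵢdᵢ/nᵢ) / Σ(bᵢcᵢ/nᵢ), where nᵢ is the stratum total.
Stratum 1 (< 40): n = 380; a·d/n = 159·61/380 = 25.5237; b·c/n = 145·15/380 = 5.7237
Stratum 2 (40–59): n = 482; a·d/n = 136·134/482 = 37.8091; b·c/n = 172·40/482 = 14.2739
Stratum 3 (≥ 60): n = 355; a·d/n = 115·118/355 = 38.2254; b·c/n = 94·28/355 = 7.4141
OR_MH = (25.5237 + 37.8091 + 38.2254) / (5.7237 + 14.2739 + 7.4141) = 101.5582 / 27.4116 = 3.70493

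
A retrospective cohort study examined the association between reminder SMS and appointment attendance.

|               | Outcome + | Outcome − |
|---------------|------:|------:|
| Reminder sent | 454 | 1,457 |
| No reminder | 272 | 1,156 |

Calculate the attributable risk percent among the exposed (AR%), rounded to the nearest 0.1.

Cells: a = 454, b = 1457, c = 272, d = 1156.
Risk in exposed = 454/1911 = 0.23757; risk in unexposed = 272/1428 = 0.19048.
RR = 0.23757/0.19048 = 1.24725
AR% = (RR − 1)/RR × 100 = (1.24725 − 1)/1.24725 × 100 = 19.8238%

19.8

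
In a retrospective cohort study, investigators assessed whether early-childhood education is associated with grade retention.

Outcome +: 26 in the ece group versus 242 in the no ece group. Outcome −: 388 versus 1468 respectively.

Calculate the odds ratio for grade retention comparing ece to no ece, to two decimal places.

0.41

From the description: a = 26, b = 388, c = 242, d = 1468.
OR = (a·d)/(b·c) = (26 × 1468) / (388 × 242) = 38168 / 93896 = 0.40649
Exposure is associated with lower odds of grade retention (OR = 0.41 < 1).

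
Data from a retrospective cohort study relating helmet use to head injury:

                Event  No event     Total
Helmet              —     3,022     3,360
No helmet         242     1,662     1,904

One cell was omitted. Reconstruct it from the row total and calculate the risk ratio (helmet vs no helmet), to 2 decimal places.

The missing cell is in the exposed row: 3360 − 3022 = 338.
So a = 338, b = 3022, c = 242, d = 1662.
RR = [a/(a+b)] / [c/(c+d)] = (338/3360) / (242/1904) = 0.10060/0.12710 = 0.79146

0.79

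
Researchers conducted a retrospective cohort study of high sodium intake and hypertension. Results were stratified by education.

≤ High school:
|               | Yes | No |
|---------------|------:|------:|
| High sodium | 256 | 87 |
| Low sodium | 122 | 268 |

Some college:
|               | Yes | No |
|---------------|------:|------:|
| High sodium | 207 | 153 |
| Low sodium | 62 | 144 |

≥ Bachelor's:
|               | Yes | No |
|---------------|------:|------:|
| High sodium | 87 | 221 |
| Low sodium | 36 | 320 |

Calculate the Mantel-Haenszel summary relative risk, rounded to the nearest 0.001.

RR_MH = Σ(aᵢ·n₀ᵢ/nᵢ) / Σ(cᵢ·n₁ᵢ/nᵢ), with n₁ᵢ = aᵢ+bᵢ (exposed), n₀ᵢ = cᵢ+dᵢ (unexposed), nᵢ = n₁ᵢ+n₀ᵢ.
Stratum 1 (≤ High school): n₁ = 343, n₀ = 390, n = 733; a·n₀/n = 256·390/733 = 136.2074; c·n₁/n = 122·343/733 = 57.0887
Stratum 2 (Some college): n₁ = 360, n₀ = 206, n = 566; a·n₀/n = 207·206/566 = 75.3392; c·n₁/n = 62·360/566 = 39.4346
Stratum 3 (≥ Bachelor's): n₁ = 308, n₀ = 356, n = 664; a·n₀/n = 87·356/664 = 46.6446; c·n₁/n = 36·308/664 = 16.6988
RR_MH = (136.2074 + 75.3392 + 46.6446) / (57.0887 + 39.4346 + 16.6988) = 258.1912 / 113.2221 = 2.28040

2.280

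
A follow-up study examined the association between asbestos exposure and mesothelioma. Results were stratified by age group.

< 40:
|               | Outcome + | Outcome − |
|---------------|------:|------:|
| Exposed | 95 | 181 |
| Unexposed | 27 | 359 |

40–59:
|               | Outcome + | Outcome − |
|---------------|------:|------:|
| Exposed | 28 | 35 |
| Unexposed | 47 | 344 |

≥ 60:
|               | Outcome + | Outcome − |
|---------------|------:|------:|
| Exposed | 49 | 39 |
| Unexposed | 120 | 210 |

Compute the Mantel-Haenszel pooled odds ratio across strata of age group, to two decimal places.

4.38

OR_MH = Σ(aᵢdᵢ/nᵢ) / Σ(bᵢcᵢ/nᵢ), where nᵢ is the stratum total.
Stratum 1 (< 40): n = 662; a·d/n = 95·359/662 = 51.5181; b·c/n = 181·27/662 = 7.3822
Stratum 2 (40–59): n = 454; a·d/n = 28·344/454 = 21.2159; b·c/n = 35·47/454 = 3.6233
Stratum 3 (≥ 60): n = 418; a·d/n = 49·210/418 = 24.6172; b·c/n = 39·120/418 = 11.1962
OR_MH = (51.5181 + 21.2159 + 24.6172) / (7.3822 + 3.6233 + 11.1962) = 97.3512 / 22.2017 = 4.38485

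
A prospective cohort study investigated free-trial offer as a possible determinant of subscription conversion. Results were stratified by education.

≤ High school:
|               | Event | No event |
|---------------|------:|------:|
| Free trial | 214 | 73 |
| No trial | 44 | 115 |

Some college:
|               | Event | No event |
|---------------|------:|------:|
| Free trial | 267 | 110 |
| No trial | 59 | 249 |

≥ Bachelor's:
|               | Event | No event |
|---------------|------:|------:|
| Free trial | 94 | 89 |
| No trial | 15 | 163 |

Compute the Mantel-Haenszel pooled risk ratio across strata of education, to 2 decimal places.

3.55

RR_MH = Σ(aᵢ·n₀ᵢ/nᵢ) / Σ(cᵢ·n₁ᵢ/nᵢ), with n₁ᵢ = aᵢ+bᵢ (exposed), n₀ᵢ = cᵢ+dᵢ (unexposed), nᵢ = n₁ᵢ+n₀ᵢ.
Stratum 1 (≤ High school): n₁ = 287, n₀ = 159, n = 446; a·n₀/n = 214·159/446 = 76.2915; c·n₁/n = 44·287/446 = 28.3139
Stratum 2 (Some college): n₁ = 377, n₀ = 308, n = 685; a·n₀/n = 267·308/685 = 120.0526; c·n₁/n = 59·377/685 = 32.4715
Stratum 3 (≥ Bachelor's): n₁ = 183, n₀ = 178, n = 361; a·n₀/n = 94·178/361 = 46.3490; c·n₁/n = 15·183/361 = 7.6039
RR_MH = (76.2915 + 120.0526 + 46.3490) / (28.3139 + 32.4715 + 7.6039) = 242.6931 / 68.3893 = 3.54870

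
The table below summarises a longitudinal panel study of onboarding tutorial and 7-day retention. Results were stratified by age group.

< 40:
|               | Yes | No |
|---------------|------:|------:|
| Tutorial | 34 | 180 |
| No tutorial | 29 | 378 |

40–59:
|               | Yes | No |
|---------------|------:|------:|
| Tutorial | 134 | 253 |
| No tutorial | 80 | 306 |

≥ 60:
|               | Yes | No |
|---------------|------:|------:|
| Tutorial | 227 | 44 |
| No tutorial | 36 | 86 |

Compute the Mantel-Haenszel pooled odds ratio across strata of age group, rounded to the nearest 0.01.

OR_MH = Σ(aᵢdᵢ/nᵢ) / Σ(bᵢcᵢ/nᵢ), where nᵢ is the stratum total.
Stratum 1 (< 40): n = 621; a·d/n = 34·378/621 = 20.6957; b·c/n = 180·29/621 = 8.4058
Stratum 2 (40–59): n = 773; a·d/n = 134·306/773 = 53.0453; b·c/n = 253·80/773 = 26.1837
Stratum 3 (≥ 60): n = 393; a·d/n = 227·86/393 = 49.6743; b·c/n = 44·36/393 = 4.0305
OR_MH = (20.6957 + 53.0453 + 49.6743) / (8.4058 + 26.1837 + 4.0305) = 123.4152 / 38.6200 = 3.19563

3.20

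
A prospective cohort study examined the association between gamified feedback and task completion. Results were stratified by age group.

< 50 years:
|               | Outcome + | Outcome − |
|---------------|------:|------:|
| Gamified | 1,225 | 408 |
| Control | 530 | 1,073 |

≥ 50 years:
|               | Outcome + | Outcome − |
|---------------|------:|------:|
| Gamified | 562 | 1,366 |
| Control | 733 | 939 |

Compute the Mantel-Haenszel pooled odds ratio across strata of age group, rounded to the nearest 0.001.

OR_MH = Σ(aᵢdᵢ/nᵢ) / Σ(bᵢcᵢ/nᵢ), where nᵢ is the stratum total.
Stratum 1 (< 50 years): n = 3236; a·d/n = 1225·1073/3236 = 406.1882; b·c/n = 408·530/3236 = 66.8232
Stratum 2 (≥ 50 years): n = 3600; a·d/n = 562·939/3600 = 146.5883; b·c/n = 1366·733/3600 = 278.1328
OR_MH = (406.1882 + 146.5883) / (66.8232 + 278.1328) = 552.7765 / 344.9560 = 1.60246

1.602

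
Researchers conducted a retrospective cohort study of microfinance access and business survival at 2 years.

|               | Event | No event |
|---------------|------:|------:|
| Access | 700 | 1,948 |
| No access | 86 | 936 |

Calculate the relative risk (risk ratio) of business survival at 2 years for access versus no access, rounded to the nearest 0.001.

Cells: a = 700, b = 1948, c = 86, d = 936.
Risk in exposed = 700/2648 = 0.26435; risk in unexposed = 86/1022 = 0.08415.
RR = 0.26435 / 0.08415 = 3.14147
The risk among the exposed is 3.14 times that among the unexposed.

3.141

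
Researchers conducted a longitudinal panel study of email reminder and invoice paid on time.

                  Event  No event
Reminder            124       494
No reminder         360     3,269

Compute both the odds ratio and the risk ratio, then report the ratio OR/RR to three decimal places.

Cells: a = 124, b = 494, c = 360, d = 3269.
OR = (124·3269)/(494·360) = 405356/177840 = 2.27933
Risk in exposed = 124/618 = 0.20065; risk in unexposed = 360/3629 = 0.09920; RR = 2.02264
OR/RR = 2.27933 / 2.02264 = 1.12691
The outcome is not rare, so the OR lies further from 1 than the RR.

1.127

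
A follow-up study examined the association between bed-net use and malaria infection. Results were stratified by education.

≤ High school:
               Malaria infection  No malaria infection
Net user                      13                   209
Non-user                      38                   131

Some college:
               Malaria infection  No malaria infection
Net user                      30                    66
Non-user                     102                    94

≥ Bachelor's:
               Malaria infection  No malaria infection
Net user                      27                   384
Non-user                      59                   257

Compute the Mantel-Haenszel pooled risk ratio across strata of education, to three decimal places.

RR_MH = Σ(aᵢ·n₀ᵢ/nᵢ) / Σ(cᵢ·n₁ᵢ/nᵢ), with n₁ᵢ = aᵢ+bᵢ (exposed), n₀ᵢ = cᵢ+dᵢ (unexposed), nᵢ = n₁ᵢ+n₀ᵢ.
Stratum 1 (≤ High school): n₁ = 222, n₀ = 169, n = 391; a·n₀/n = 13·169/391 = 5.6189; c·n₁/n = 38·222/391 = 21.5754
Stratum 2 (Some college): n₁ = 96, n₀ = 196, n = 292; a·n₀/n = 30·196/292 = 20.1370; c·n₁/n = 102·96/292 = 33.5342
Stratum 3 (≥ Bachelor's): n₁ = 411, n₀ = 316, n = 727; a·n₀/n = 27·316/727 = 11.7359; c·n₁/n = 59·411/727 = 33.3549
RR_MH = (5.6189 + 20.1370 + 11.7359) / (21.5754 + 33.5342 + 33.3549) = 37.4918 / 88.4646 = 0.42381

0.424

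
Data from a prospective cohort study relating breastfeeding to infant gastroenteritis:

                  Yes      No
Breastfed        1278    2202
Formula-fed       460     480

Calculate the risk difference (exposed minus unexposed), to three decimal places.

-0.122

Cells: a = 1278, b = 2202, c = 460, d = 480.
Risk in exposed = 1278/3480 = 0.367241; risk in unexposed = 460/940 = 0.489362.
Risk difference = 0.367241 − 0.489362 = -0.122120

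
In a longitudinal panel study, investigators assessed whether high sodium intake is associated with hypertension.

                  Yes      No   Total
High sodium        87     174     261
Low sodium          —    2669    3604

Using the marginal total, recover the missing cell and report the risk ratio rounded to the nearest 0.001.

1.285

The missing cell is in the unexposed row: 3604 − 2669 = 935.
So a = 87, b = 174, c = 935, d = 2669.
RR = [a/(a+b)] / [c/(c+d)] = (87/261) / (935/3604) = 0.33333/0.25943 = 1.28485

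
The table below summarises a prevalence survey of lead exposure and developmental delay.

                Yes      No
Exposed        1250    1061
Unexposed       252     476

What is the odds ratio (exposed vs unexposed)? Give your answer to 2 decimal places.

Cells: a = 1250, b = 1061, c = 252, d = 476.
OR = (a·d)/(b·c) = (1250 × 476) / (1061 × 252) = 595000 / 267372 = 2.22536
The odds of developmental delay are about 2.23 times as high in the exposed group.

2.23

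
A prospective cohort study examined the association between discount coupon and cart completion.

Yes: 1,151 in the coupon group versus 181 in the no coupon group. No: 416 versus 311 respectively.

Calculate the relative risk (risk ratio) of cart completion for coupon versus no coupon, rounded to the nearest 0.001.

1.997

From the description: a = 1151, b = 416, c = 181, d = 311.
Risk in exposed = 1151/1567 = 0.73452; risk in unexposed = 181/492 = 0.36789.
RR = 0.73452 / 0.36789 = 1.99661
The risk among the exposed is 2.00 times that among the unexposed.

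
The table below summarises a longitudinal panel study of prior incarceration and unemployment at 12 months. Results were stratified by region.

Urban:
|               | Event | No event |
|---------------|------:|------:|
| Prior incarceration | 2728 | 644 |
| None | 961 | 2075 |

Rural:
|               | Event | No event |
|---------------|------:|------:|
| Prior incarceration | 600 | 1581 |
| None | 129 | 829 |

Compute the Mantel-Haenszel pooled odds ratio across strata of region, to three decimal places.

6.449

OR_MH = Σ(aᵢdᵢ/nᵢ) / Σ(bᵢcᵢ/nᵢ), where nᵢ is the stratum total.
Stratum 1 (Urban): n = 6408; a·d/n = 2728·2075/6408 = 883.3645; b·c/n = 644·961/6408 = 96.5799
Stratum 2 (Rural): n = 3139; a·d/n = 600·829/3139 = 158.4581; b·c/n = 1581·129/3139 = 64.9726
OR_MH = (883.3645 + 158.4581) / (96.5799 + 64.9726) = 1041.8227 / 161.5525 = 6.44882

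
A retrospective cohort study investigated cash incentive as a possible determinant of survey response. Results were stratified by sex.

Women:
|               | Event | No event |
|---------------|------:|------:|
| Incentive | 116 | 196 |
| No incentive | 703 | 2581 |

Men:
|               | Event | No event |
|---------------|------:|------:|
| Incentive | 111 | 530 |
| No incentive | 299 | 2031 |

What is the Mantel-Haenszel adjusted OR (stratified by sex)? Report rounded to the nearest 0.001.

1.736

OR_MH = Σ(aᵢdᵢ/nᵢ) / Σ(bᵢcᵢ/nᵢ), where nᵢ is the stratum total.
Stratum 1 (Women): n = 3596; a·d/n = 116·2581/3596 = 83.2581; b·c/n = 196·703/3596 = 38.3170
Stratum 2 (Men): n = 2971; a·d/n = 111·2031/2971 = 75.8805; b·c/n = 530·299/2971 = 53.3389
OR_MH = (83.2581 + 75.8805) / (38.3170 + 53.3389) = 159.1386 / 91.6560 = 1.73626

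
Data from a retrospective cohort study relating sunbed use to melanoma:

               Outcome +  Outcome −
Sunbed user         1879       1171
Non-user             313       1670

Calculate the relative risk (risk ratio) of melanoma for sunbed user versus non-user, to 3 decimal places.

3.903

Cells: a = 1879, b = 1171, c = 313, d = 1670.
Risk in exposed = 1879/3050 = 0.61607; risk in unexposed = 313/1983 = 0.15784.
RR = 0.61607 / 0.15784 = 3.90306
The risk among the exposed is 3.90 times that among the unexposed.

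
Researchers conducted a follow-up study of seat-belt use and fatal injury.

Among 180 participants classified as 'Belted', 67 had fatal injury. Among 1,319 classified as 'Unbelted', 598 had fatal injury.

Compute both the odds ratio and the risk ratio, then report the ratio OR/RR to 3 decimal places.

From the description: a = 67, b = 113, c = 598, d = 721.
OR = (67·721)/(113·598) = 48307/67574 = 0.71488
Risk in exposed = 67/180 = 0.37222; risk in unexposed = 598/1319 = 0.45337; RR = 0.82101
OR/RR = 0.71488 / 0.82101 = 0.87073
The outcome is not rare, so the OR lies further from 1 than the RR.

0.871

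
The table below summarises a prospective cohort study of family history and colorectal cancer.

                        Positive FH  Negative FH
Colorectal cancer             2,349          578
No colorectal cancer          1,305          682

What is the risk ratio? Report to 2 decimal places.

Reading the table with exposure as columns: a = 2349 (Positive FH, case), b = 1305 (Positive FH, non-case), c = 578 (Negative FH, case), d = 682.
Risk in exposed = 2349/3654 = 0.64286; risk in unexposed = 578/1260 = 0.45873.
RR = 0.64286 / 0.45873 = 1.40138
The risk among the exposed is 1.40 times that among the unexposed.

1.40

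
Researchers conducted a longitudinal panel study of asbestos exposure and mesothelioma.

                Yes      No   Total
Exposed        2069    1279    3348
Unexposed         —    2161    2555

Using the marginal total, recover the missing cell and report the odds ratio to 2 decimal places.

The missing cell is in the unexposed row: 2555 − 2161 = 394.
So a = 2069, b = 1279, c = 394, d = 2161.
OR = (a·d)/(b·c) = (2069 × 2161) / (1279 × 394) = 4471109 / 503926 = 8.87255

8.87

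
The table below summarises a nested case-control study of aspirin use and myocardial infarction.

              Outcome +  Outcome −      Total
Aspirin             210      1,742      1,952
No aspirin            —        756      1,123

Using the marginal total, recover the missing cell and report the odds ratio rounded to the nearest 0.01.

0.25

The missing cell is in the unexposed row: 1123 − 756 = 367.
So a = 210, b = 1742, c = 367, d = 756.
OR = (a·d)/(b·c) = (210 × 756) / (1742 × 367) = 158760 / 639314 = 0.24833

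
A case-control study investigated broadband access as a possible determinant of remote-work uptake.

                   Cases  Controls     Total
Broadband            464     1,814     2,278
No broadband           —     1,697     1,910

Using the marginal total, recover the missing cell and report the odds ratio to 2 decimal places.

The missing cell is in the unexposed row: 1910 − 1697 = 213.
So a = 464, b = 1814, c = 213, d = 1697.
OR = (a·d)/(b·c) = (464 × 1697) / (1814 × 213) = 787408 / 386382 = 2.03790

2.04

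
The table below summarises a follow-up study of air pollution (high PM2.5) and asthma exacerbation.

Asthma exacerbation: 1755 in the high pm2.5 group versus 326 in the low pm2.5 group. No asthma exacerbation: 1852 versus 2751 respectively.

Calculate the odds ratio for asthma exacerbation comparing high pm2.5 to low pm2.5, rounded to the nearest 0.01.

8.00

From the description: a = 1755, b = 1852, c = 326, d = 2751.
OR = (a·d)/(b·c) = (1755 × 2751) / (1852 × 326) = 4828005 / 603752 = 7.99667
The odds of asthma exacerbation are about 8.00 times as high in the high pm2.5 group.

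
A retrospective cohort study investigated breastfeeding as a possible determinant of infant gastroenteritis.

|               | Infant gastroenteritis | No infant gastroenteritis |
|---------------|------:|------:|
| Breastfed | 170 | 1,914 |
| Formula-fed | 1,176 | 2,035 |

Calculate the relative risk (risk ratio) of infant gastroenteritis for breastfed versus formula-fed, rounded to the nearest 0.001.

Cells: a = 170, b = 1914, c = 1176, d = 2035.
Risk in exposed = 170/2084 = 0.08157; risk in unexposed = 1176/3211 = 0.36624.
RR = 0.08157 / 0.36624 = 0.22273
The risk is 78% lower among the exposed than among the unexposed.

0.223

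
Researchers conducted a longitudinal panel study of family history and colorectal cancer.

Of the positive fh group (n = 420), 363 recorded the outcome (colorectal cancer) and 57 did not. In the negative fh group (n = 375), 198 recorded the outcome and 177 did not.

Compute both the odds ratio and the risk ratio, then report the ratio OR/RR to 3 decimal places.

From the description: a = 363, b = 57, c = 198, d = 177.
OR = (363·177)/(57·198) = 64251/11286 = 5.69298
Risk in exposed = 363/420 = 0.86429; risk in unexposed = 198/375 = 0.52800; RR = 1.63690
OR/RR = 5.69298 / 1.63690 = 3.47789
The outcome is not rare, so the OR lies further from 1 than the RR.

3.478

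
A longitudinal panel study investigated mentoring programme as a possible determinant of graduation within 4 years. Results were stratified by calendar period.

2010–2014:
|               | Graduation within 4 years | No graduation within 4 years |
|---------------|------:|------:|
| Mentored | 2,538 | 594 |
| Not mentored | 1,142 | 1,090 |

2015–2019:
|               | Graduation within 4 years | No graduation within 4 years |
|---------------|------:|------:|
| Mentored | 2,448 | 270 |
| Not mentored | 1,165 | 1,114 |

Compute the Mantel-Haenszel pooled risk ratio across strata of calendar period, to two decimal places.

RR_MH = Σ(aᵢ·n₀ᵢ/nᵢ) / Σ(cᵢ·n₁ᵢ/nᵢ), with n₁ᵢ = aᵢ+bᵢ (exposed), n₀ᵢ = cᵢ+dᵢ (unexposed), nᵢ = n₁ᵢ+n₀ᵢ.
Stratum 1 (2010–2014): n₁ = 3132, n₀ = 2232, n = 5364; a·n₀/n = 2538·2232/5364 = 1056.0805; c·n₁/n = 1142·3132/5364 = 666.8054
Stratum 2 (2015–2019): n₁ = 2718, n₀ = 2279, n = 4997; a·n₀/n = 2448·2279/4997 = 1116.4683; c·n₁/n = 1165·2718/4997 = 633.6742
RR_MH = (1056.0805 + 1116.4683) / (666.8054 + 633.6742) = 2172.5488 / 1300.4796 = 1.67058

1.67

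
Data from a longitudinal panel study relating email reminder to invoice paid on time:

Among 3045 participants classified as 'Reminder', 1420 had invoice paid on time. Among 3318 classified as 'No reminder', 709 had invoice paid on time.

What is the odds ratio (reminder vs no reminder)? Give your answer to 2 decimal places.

3.22

From the description: a = 1420, b = 1625, c = 709, d = 2609.
OR = (a·d)/(b·c) = (1420 × 2609) / (1625 × 709) = 3704780 / 1152125 = 3.21561
The odds of invoice paid on time are about 3.22 times as high in the reminder group.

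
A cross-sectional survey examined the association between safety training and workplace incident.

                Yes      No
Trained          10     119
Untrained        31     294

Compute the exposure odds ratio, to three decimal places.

Cells: a = 10, b = 119, c = 31, d = 294.
OR = (a·d)/(b·c) = (10 × 294) / (119 × 31) = 2940 / 3689 = 0.79696
Exposure is associated with lower odds of workplace incident (OR = 0.80 < 1).

0.797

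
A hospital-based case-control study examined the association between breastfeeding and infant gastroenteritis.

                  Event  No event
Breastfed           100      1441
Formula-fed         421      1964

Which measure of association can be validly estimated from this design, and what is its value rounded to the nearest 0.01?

Cells: a = 100, b = 1441, c = 421, d = 1964.
This is a hospital-based case-control study: participants were sampled on outcome status, so risks in the source population cannot be estimated directly — relative risk is not valid here. The odds ratio is the appropriate measure.
OR = (a·d)/(b·c) = (100 × 1964) / (1441 × 421) = 196400 / 606661 = 0.32374

0.32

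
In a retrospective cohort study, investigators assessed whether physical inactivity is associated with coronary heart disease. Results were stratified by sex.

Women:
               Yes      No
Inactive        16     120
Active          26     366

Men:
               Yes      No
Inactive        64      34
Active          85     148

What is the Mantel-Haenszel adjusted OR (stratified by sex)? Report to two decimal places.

OR_MH = Σ(aᵢdᵢ/nᵢ) / Σ(bᵢcᵢ/nᵢ), where nᵢ is the stratum total.
Stratum 1 (Women): n = 528; a·d/n = 16·366/528 = 11.0909; b·c/n = 120·26/528 = 5.9091
Stratum 2 (Men): n = 331; a·d/n = 64·148/331 = 28.6163; b·c/n = 34·85/331 = 8.7311
OR_MH = (11.0909 + 28.6163) / (5.9091 + 8.7311) = 39.7072 / 14.6402 = 2.71220

2.71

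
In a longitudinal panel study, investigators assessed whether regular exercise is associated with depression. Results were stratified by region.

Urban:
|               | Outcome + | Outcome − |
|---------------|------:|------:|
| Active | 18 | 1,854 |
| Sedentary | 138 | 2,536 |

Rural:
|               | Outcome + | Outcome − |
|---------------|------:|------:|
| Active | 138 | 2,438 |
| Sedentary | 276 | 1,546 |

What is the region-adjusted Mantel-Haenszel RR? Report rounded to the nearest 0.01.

RR_MH = Σ(aᵢ·n₀ᵢ/nᵢ) / Σ(cᵢ·n₁ᵢ/nᵢ), with n₁ᵢ = aᵢ+bᵢ (exposed), n₀ᵢ = cᵢ+dᵢ (unexposed), nᵢ = n₁ᵢ+n₀ᵢ.
Stratum 1 (Urban): n₁ = 1872, n₀ = 2674, n = 4546; a·n₀/n = 18·2674/4546 = 10.5878; c·n₁/n = 138·1872/4546 = 56.8271
Stratum 2 (Rural): n₁ = 2576, n₀ = 1822, n = 4398; a·n₀/n = 138·1822/4398 = 57.1705; c·n₁/n = 276·2576/4398 = 161.6589
RR_MH = (10.5878 + 57.1705) / (56.8271 + 161.6589) = 67.7583 / 218.4860 = 0.31013

0.31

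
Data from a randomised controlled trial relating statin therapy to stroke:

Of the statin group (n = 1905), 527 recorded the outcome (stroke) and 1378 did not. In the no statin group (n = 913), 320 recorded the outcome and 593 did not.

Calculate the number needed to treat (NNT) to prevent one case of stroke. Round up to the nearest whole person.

14

Risk in treated group = 527/1905 = 0.27664; risk in control = 320/913 = 0.35049.
Absolute risk reduction = 0.35049 − 0.27664 = 0.07385
NNT = 1 / ARR = 1 / 0.07385 = 13.541 → round up → 14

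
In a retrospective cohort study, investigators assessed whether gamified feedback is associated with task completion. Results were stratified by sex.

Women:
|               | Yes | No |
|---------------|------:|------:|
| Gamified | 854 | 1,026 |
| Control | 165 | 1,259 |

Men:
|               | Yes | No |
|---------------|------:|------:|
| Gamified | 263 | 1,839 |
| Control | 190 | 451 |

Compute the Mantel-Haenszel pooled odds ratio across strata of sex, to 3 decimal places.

OR_MH = Σ(aᵢdᵢ/nᵢ) / Σ(bᵢcᵢ/nᵢ), where nᵢ is the stratum total.
Stratum 1 (Women): n = 3304; a·d/n = 854·1259/3304 = 325.4195; b·c/n = 1026·165/3304 = 51.2379
Stratum 2 (Men): n = 2743; a·d/n = 263·451/2743 = 43.2421; b·c/n = 1839·190/2743 = 127.3824
OR_MH = (325.4195 + 43.2421) / (51.2379 + 127.3824) = 368.6616 / 178.6203 = 2.06394

2.064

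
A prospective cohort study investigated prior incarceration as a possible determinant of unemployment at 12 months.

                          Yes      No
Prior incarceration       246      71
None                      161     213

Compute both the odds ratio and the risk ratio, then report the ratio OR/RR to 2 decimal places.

2.54

Cells: a = 246, b = 71, c = 161, d = 213.
OR = (246·213)/(71·161) = 52398/11431 = 4.58385
Risk in exposed = 246/317 = 0.77603; risk in unexposed = 161/374 = 0.43048; RR = 1.80269
OR/RR = 4.58385 / 1.80269 = 2.54278
The outcome is not rare, so the OR lies further from 1 than the RR.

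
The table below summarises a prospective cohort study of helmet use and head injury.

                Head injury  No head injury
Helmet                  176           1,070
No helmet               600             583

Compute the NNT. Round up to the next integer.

3

Risk in treated group = 176/1246 = 0.14125; risk in control = 600/1183 = 0.50719.
Absolute risk reduction = 0.50719 − 0.14125 = 0.36593
NNT = 1 / ARR = 1 / 0.36593 = 2.733 → round up → 3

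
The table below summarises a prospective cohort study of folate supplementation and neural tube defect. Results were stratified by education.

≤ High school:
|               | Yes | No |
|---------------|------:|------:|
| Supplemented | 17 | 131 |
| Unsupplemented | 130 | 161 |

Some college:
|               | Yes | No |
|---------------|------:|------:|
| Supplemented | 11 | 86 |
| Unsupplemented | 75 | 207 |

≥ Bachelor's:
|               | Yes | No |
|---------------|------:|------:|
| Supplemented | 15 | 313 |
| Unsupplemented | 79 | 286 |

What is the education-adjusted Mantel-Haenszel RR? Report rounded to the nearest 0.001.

RR_MH = Σ(aᵢ·n₀ᵢ/nᵢ) / Σ(cᵢ·n₁ᵢ/nᵢ), with n₁ᵢ = aᵢ+bᵢ (exposed), n₀ᵢ = cᵢ+dᵢ (unexposed), nᵢ = n₁ᵢ+n₀ᵢ.
Stratum 1 (≤ High school): n₁ = 148, n₀ = 291, n = 439; a·n₀/n = 17·291/439 = 11.2688; c·n₁/n = 130·148/439 = 43.8269
Stratum 2 (Some college): n₁ = 97, n₀ = 282, n = 379; a·n₀/n = 11·282/379 = 8.1847; c·n₁/n = 75·97/379 = 19.1953
Stratum 3 (≥ Bachelor's): n₁ = 328, n₀ = 365, n = 693; a·n₀/n = 15·365/693 = 7.9004; c·n₁/n = 79·328/693 = 37.3911
RR_MH = (11.2688 + 8.1847 + 7.9004) / (43.8269 + 19.1953 + 37.3911) = 27.3539 / 100.4132 = 0.27241

0.272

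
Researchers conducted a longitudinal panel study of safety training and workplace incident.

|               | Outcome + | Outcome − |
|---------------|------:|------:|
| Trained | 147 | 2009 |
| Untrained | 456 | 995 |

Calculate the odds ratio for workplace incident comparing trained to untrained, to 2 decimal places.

0.16

Cells: a = 147, b = 2009, c = 456, d = 995.
OR = (a·d)/(b·c) = (147 × 995) / (2009 × 456) = 146265 / 916104 = 0.15966
Exposure is associated with lower odds of workplace incident (OR = 0.16 < 1).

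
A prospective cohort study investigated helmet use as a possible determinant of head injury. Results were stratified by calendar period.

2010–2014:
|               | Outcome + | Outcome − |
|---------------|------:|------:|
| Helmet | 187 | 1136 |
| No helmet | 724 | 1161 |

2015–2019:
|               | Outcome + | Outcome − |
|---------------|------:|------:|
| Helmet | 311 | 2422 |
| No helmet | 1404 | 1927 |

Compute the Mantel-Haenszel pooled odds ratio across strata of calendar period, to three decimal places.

OR_MH = Σ(aᵢdᵢ/nᵢ) / Σ(bᵢcᵢ/nᵢ), where nᵢ is the stratum total.
Stratum 1 (2010–2014): n = 3208; a·d/n = 187·1161/3208 = 67.6767; b·c/n = 1136·724/3208 = 256.3791
Stratum 2 (2015–2019): n = 6064; a·d/n = 311·1927/6064 = 98.8287; b·c/n = 2422·1404/6064 = 560.7665
OR_MH = (67.6767 + 98.8287) / (256.3791 + 560.7665) = 166.5054 / 817.1455 = 0.20376

0.204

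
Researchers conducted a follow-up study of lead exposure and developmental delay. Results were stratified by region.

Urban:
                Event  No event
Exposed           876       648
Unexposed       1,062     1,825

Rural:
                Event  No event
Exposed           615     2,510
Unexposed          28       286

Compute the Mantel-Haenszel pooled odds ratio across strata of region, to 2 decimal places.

OR_MH = Σ(aᵢdᵢ/nᵢ) / Σ(bᵢcᵢ/nᵢ), where nᵢ is the stratum total.
Stratum 1 (Urban): n = 4411; a·d/n = 876·1825/4411 = 362.4348; b·c/n = 648·1062/4411 = 156.0136
Stratum 2 (Rural): n = 3439; a·d/n = 615·286/3439 = 51.1457; b·c/n = 2510·28/3439 = 20.4362
OR_MH = (362.4348 + 51.1457) / (156.0136 + 20.4362) = 413.5805 / 176.4498 = 2.34390

2.34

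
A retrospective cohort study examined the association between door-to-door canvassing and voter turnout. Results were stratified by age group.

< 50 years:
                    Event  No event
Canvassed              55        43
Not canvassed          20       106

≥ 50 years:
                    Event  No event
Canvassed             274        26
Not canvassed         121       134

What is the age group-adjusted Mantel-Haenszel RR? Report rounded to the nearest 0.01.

2.11

RR_MH = Σ(aᵢ·n₀ᵢ/nᵢ) / Σ(cᵢ·n₁ᵢ/nᵢ), with n₁ᵢ = aᵢ+bᵢ (exposed), n₀ᵢ = cᵢ+dᵢ (unexposed), nᵢ = n₁ᵢ+n₀ᵢ.
Stratum 1 (< 50 years): n₁ = 98, n₀ = 126, n = 224; a·n₀/n = 55·126/224 = 30.9375; c·n₁/n = 20·98/224 = 8.7500
Stratum 2 (≥ 50 years): n₁ = 300, n₀ = 255, n = 555; a·n₀/n = 274·255/555 = 125.8919; c·n₁/n = 121·300/555 = 65.4054
RR_MH = (30.9375 + 125.8919) / (8.7500 + 65.4054) = 156.8294 / 74.1554 = 2.11487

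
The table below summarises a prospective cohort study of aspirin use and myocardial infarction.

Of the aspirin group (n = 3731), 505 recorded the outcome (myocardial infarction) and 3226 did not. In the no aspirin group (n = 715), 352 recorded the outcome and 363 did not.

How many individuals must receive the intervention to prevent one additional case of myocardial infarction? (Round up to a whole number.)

Risk in treated group = 505/3731 = 0.13535; risk in control = 352/715 = 0.49231.
Absolute risk reduction = 0.49231 − 0.13535 = 0.35696
NNT = 1 / ARR = 1 / 0.35696 = 2.801 → round up → 3

3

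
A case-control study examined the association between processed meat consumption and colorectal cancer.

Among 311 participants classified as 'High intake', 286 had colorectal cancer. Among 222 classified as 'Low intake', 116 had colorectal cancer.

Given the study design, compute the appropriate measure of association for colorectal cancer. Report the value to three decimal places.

From the description: a = 286, b = 25, c = 116, d = 106.
This is a case-control study: participants were sampled on outcome status, so risks in the source population cannot be estimated directly — relative risk is not valid here. The odds ratio is the appropriate measure.
OR = (a·d)/(b·c) = (286 × 106) / (25 × 116) = 30316 / 2900 = 10.45379

10.454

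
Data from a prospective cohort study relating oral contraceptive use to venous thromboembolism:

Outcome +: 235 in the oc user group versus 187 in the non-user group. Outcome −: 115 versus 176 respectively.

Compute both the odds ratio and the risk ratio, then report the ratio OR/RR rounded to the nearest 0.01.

From the description: a = 235, b = 115, c = 187, d = 176.
OR = (235·176)/(115·187) = 41360/21505 = 1.92327
Risk in exposed = 235/350 = 0.67143; risk in unexposed = 187/363 = 0.51515; RR = 1.30336
OR/RR = 1.92327 / 1.30336 = 1.47563
The outcome is not rare, so the OR lies further from 1 than the RR.

1.48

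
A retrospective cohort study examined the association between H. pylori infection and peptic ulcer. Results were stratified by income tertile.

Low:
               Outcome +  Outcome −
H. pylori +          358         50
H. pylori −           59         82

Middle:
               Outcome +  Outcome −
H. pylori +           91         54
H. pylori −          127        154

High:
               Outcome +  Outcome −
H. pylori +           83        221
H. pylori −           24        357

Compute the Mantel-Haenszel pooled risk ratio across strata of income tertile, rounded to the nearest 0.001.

RR_MH = Σ(aᵢ·n₀ᵢ/nᵢ) / Σ(cᵢ·n₁ᵢ/nᵢ), with n₁ᵢ = aᵢ+bᵢ (exposed), n₀ᵢ = cᵢ+dᵢ (unexposed), nᵢ = n₁ᵢ+n₀ᵢ.
Stratum 1 (Low): n₁ = 408, n₀ = 141, n = 549; a·n₀/n = 358·141/549 = 91.9454; c·n₁/n = 59·408/549 = 43.8470
Stratum 2 (Middle): n₁ = 145, n₀ = 281, n = 426; a·n₀/n = 91·281/426 = 60.0258; c·n₁/n = 127·145/426 = 43.2277
Stratum 3 (High): n₁ = 304, n₀ = 381, n = 685; a·n₀/n = 83·381/685 = 46.1650; c·n₁/n = 24·304/685 = 10.6511
RR_MH = (91.9454 + 60.0258 + 46.1650) / (43.8470 + 43.2277 + 10.6511) = 198.1361 / 97.7258 = 2.02747

2.027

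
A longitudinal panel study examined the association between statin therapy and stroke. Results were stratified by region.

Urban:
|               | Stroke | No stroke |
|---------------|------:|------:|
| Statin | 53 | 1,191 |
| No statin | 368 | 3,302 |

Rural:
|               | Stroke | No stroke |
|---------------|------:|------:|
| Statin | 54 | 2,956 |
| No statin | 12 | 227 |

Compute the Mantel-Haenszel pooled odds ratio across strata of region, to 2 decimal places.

0.39

OR_MH = Σ(aᵢdᵢ/nᵢ) / Σ(bᵢcᵢ/nᵢ), where nᵢ is the stratum total.
Stratum 1 (Urban): n = 4914; a·d/n = 53·3302/4914 = 35.6138; b·c/n = 1191·368/4914 = 89.1917
Stratum 2 (Rural): n = 3249; a·d/n = 54·227/3249 = 3.7729; b·c/n = 2956·12/3249 = 10.9178
OR_MH = (35.6138 + 3.7729) / (89.1917 + 10.9178) = 39.3866 / 100.1095 = 0.39344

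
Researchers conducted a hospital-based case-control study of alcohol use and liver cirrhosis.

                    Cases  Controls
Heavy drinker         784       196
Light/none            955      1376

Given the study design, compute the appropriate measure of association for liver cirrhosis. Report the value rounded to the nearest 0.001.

Cells: a = 784, b = 196, c = 955, d = 1376.
This is a hospital-based case-control study: participants were sampled on outcome status, so risks in the source population cannot be estimated directly — relative risk is not valid here. The odds ratio is the appropriate measure.
OR = (a·d)/(b·c) = (784 × 1376) / (196 × 955) = 1078784 / 187180 = 5.76335

5.763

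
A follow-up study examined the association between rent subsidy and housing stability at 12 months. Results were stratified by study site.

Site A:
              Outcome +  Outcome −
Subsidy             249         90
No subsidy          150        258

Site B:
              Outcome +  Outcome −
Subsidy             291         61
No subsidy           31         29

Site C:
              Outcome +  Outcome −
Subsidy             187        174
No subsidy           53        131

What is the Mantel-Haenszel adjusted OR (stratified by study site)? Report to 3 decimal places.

3.826

OR_MH = Σ(aᵢdᵢ/nᵢ) / Σ(bᵢcᵢ/nᵢ), where nᵢ is the stratum total.
Stratum 1 (Site A): n = 747; a·d/n = 249·258/747 = 86.0000; b·c/n = 90·150/747 = 18.0723
Stratum 2 (Site B): n = 412; a·d/n = 291·29/412 = 20.4830; b·c/n = 61·31/412 = 4.5898
Stratum 3 (Site C): n = 545; a·d/n = 187·131/545 = 44.9486; b·c/n = 174·53/545 = 16.9211
OR_MH = (86.0000 + 20.4830 + 44.9486) / (18.0723 + 4.5898 + 16.9211) = 151.4316 / 39.5832 = 3.82565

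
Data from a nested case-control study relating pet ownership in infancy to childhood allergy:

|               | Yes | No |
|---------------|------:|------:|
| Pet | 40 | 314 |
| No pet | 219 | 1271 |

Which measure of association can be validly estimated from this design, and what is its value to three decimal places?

0.739

Cells: a = 40, b = 314, c = 219, d = 1271.
This is a nested case-control study: participants were sampled on outcome status, so risks in the source population cannot be estimated directly — relative risk is not valid here. The odds ratio is the appropriate measure.
OR = (a·d)/(b·c) = (40 × 1271) / (314 × 219) = 50840 / 68766 = 0.73932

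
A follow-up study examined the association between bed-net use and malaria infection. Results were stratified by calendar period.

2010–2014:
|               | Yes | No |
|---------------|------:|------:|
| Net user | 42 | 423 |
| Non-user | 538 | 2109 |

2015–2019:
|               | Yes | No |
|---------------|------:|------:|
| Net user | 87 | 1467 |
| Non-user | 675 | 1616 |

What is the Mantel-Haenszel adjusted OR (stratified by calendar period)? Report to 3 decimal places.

OR_MH = Σ(aᵢdᵢ/nᵢ) / Σ(bᵢcᵢ/nᵢ), where nᵢ is the stratum total.
Stratum 1 (2010–2014): n = 3112; a·d/n = 42·2109/3112 = 28.4634; b·c/n = 423·538/3112 = 73.1279
Stratum 2 (2015–2019): n = 3845; a·d/n = 87·1616/3845 = 36.5649; b·c/n = 1467·675/3845 = 257.5358
OR_MH = (28.4634 + 36.5649) / (73.1279 + 257.5358) = 65.0283 / 330.6637 = 0.19666

0.197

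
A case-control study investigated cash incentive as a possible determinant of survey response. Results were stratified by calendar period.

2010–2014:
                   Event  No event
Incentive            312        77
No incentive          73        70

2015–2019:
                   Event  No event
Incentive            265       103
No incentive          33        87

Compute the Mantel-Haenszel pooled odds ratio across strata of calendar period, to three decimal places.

OR_MH = Σ(aᵢdᵢ/nᵢ) / Σ(bᵢcᵢ/nᵢ), where nᵢ is the stratum total.
Stratum 1 (2010–2014): n = 532; a·d/n = 312·70/532 = 41.0526; b·c/n = 77·73/532 = 10.5658
Stratum 2 (2015–2019): n = 488; a·d/n = 265·87/488 = 47.2439; b·c/n = 103·33/488 = 6.9652
OR_MH = (41.0526 + 47.2439) / (10.5658 + 6.9652) = 88.2965 / 17.5310 = 5.03660

5.037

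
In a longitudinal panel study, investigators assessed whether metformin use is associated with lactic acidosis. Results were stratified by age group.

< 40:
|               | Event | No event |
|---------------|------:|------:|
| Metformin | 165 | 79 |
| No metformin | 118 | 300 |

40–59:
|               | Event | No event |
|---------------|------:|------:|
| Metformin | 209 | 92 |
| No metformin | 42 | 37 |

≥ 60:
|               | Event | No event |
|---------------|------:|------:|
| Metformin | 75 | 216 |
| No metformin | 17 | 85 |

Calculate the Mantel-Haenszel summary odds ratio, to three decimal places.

OR_MH = Σ(aᵢdᵢ/nᵢ) / Σ(bᵢcᵢ/nᵢ), where nᵢ is the stratum total.
Stratum 1 (< 40): n = 662; a·d/n = 165·300/662 = 74.7734; b·c/n = 79·118/662 = 14.0816
Stratum 2 (40–59): n = 380; a·d/n = 209·37/380 = 20.3500; b·c/n = 92·42/380 = 10.1684
Stratum 3 (≥ 60): n = 393; a·d/n = 75·85/393 = 16.2214; b·c/n = 216·17/393 = 9.3435
OR_MH = (74.7734 + 20.3500 + 16.2214) / (14.0816 + 10.1684 + 9.3435) = 111.3448 / 33.5935 = 3.31447

3.314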